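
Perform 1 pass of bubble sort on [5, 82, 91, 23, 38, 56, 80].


Initial: [5, 82, 91, 23, 38, 56, 80]
Pass 1: [5, 82, 23, 38, 56, 80, 91] (4 swaps)

After 1 pass: [5, 82, 23, 38, 56, 80, 91]


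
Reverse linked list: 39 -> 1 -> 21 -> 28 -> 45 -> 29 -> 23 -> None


Step 1: curr=39, set curr.next=prev(None) | reversed so far: 39
Step 2: curr=1, set curr.next=prev(39) | reversed so far: 1 -> 39
Step 3: curr=21, set curr.next=prev(1) | reversed so far: 21 -> 1 -> 39
Step 4: curr=28, set curr.next=prev(21) | reversed so far: 28 -> 21 -> 1 -> 39
Step 5: curr=45, set curr.next=prev(28) | reversed so far: 45 -> 28 -> 21 -> 1 -> 39
Step 6: curr=29, set curr.next=prev(45) | reversed so far: 29 -> 45 -> 28 -> 21 -> 1 -> 39
Step 7: curr=23, set curr.next=prev(29) | reversed so far: 23 -> 29 -> 45 -> 28 -> 21 -> 1 -> 39

23 -> 29 -> 45 -> 28 -> 21 -> 1 -> 39 -> None


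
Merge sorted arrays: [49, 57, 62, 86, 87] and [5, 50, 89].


Take 5 from B
Take 49 from A
Take 50 from B
Take 57 from A
Take 62 from A
Take 86 from A
Take 87 from A

Merged: [5, 49, 50, 57, 62, 86, 87, 89]


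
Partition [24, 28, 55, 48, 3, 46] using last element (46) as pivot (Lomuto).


Pivot: 46
  24 <= 46: advance i (no swap)
  28 <= 46: advance i (no swap)
  3 <= 46: swap -> [24, 28, 3, 48, 55, 46]
Place pivot at 3: [24, 28, 3, 46, 55, 48]

Partitioned: [24, 28, 3, 46, 55, 48]


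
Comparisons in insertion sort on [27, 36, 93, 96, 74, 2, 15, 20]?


Algorithm: insertion sort
Input: [27, 36, 93, 96, 74, 2, 15, 20]
Sorted: [2, 15, 20, 27, 36, 74, 93, 96]

23


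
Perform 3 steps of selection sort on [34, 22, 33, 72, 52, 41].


Initial: [34, 22, 33, 72, 52, 41]
Step 1: min=22 at 1
  Swap: [22, 34, 33, 72, 52, 41]
Step 2: min=33 at 2
  Swap: [22, 33, 34, 72, 52, 41]
Step 3: min=34 at 2
  Swap: [22, 33, 34, 72, 52, 41]

After 3 steps: [22, 33, 34, 72, 52, 41]


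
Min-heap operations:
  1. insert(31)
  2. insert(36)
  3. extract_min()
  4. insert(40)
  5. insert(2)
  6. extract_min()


insert(31) -> [31]
insert(36) -> [31, 36]
extract_min()->31, [36]
insert(40) -> [36, 40]
insert(2) -> [2, 40, 36]
extract_min()->2, [36, 40]

Final heap: [36, 40]


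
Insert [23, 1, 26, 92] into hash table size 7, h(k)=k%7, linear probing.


Insert 23: h=2 -> slot 2
Insert 1: h=1 -> slot 1
Insert 26: h=5 -> slot 5
Insert 92: h=1, 2 probes -> slot 3

Table: [None, 1, 23, 92, None, 26, None]


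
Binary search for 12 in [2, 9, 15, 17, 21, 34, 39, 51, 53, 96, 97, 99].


Step 1: lo=0, hi=11, mid=5, val=34
Step 2: lo=0, hi=4, mid=2, val=15
Step 3: lo=0, hi=1, mid=0, val=2
Step 4: lo=1, hi=1, mid=1, val=9

Not found


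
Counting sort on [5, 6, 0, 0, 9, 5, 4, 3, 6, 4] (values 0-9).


Input: [5, 6, 0, 0, 9, 5, 4, 3, 6, 4]
Counts: [2, 0, 0, 1, 2, 2, 2, 0, 0, 1]

Sorted: [0, 0, 3, 4, 4, 5, 5, 6, 6, 9]


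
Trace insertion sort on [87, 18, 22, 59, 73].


Initial: [87, 18, 22, 59, 73]
Insert 18: [18, 87, 22, 59, 73]
Insert 22: [18, 22, 87, 59, 73]
Insert 59: [18, 22, 59, 87, 73]
Insert 73: [18, 22, 59, 73, 87]

Sorted: [18, 22, 59, 73, 87]


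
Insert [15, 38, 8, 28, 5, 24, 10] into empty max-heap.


Insert 15: [15]
Insert 38: [38, 15]
Insert 8: [38, 15, 8]
Insert 28: [38, 28, 8, 15]
Insert 5: [38, 28, 8, 15, 5]
Insert 24: [38, 28, 24, 15, 5, 8]
Insert 10: [38, 28, 24, 15, 5, 8, 10]

Final heap: [38, 28, 24, 15, 5, 8, 10]


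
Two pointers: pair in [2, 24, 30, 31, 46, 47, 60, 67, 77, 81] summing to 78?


lo=0(2)+hi=9(81)=83
lo=0(2)+hi=8(77)=79
lo=0(2)+hi=7(67)=69
lo=1(24)+hi=7(67)=91
lo=1(24)+hi=6(60)=84
lo=1(24)+hi=5(47)=71
lo=2(30)+hi=5(47)=77
lo=3(31)+hi=5(47)=78

Yes: 31+47=78


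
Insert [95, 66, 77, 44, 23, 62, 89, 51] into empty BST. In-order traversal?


Insert 95: root
Insert 66: L from 95
Insert 77: L from 95 -> R from 66
Insert 44: L from 95 -> L from 66
Insert 23: L from 95 -> L from 66 -> L from 44
Insert 62: L from 95 -> L from 66 -> R from 44
Insert 89: L from 95 -> R from 66 -> R from 77
Insert 51: L from 95 -> L from 66 -> R from 44 -> L from 62

In-order: [23, 44, 51, 62, 66, 77, 89, 95]


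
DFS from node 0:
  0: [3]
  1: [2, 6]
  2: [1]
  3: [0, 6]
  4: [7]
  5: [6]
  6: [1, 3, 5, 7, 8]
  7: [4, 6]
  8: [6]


Visit 0, push [3]
Visit 3, push [6]
Visit 6, push [8, 7, 5, 1]
Visit 1, push [2]
Visit 2, push []
Visit 5, push []
Visit 7, push [4]
Visit 4, push []
Visit 8, push []

DFS order: [0, 3, 6, 1, 2, 5, 7, 4, 8]


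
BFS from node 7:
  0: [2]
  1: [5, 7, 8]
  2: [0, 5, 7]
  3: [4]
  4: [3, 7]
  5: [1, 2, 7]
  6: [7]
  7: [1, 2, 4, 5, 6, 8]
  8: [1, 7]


Visit 7, enqueue [1, 2, 4, 5, 6, 8]
Visit 1, enqueue []
Visit 2, enqueue [0]
Visit 4, enqueue [3]
Visit 5, enqueue []
Visit 6, enqueue []
Visit 8, enqueue []
Visit 0, enqueue []
Visit 3, enqueue []

BFS order: [7, 1, 2, 4, 5, 6, 8, 0, 3]


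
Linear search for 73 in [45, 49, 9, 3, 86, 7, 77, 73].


i=0: 45!=73
i=1: 49!=73
i=2: 9!=73
i=3: 3!=73
i=4: 86!=73
i=5: 7!=73
i=6: 77!=73
i=7: 73==73 found!

Found at 7, 8 comps


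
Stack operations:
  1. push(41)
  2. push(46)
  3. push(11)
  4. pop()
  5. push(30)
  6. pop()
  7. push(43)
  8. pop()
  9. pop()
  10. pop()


push(41) -> [41]
push(46) -> [41, 46]
push(11) -> [41, 46, 11]
pop()->11, [41, 46]
push(30) -> [41, 46, 30]
pop()->30, [41, 46]
push(43) -> [41, 46, 43]
pop()->43, [41, 46]
pop()->46, [41]
pop()->41, []

Final stack: []


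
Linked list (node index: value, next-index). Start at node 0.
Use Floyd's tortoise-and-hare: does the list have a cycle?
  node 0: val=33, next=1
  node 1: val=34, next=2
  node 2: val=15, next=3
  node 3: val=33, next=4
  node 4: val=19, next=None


Floyd's tortoise (slow, +1) and hare (fast, +2):
  init: slow=0, fast=0
  step 1: slow=1, fast=2
  step 2: slow=2, fast=4
  step 3: fast -> None, no cycle

Cycle: no


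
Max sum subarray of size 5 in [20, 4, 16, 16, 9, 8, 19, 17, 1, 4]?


[0:5]: 65
[1:6]: 53
[2:7]: 68
[3:8]: 69
[4:9]: 54
[5:10]: 49

Max: 69 at [3:8]


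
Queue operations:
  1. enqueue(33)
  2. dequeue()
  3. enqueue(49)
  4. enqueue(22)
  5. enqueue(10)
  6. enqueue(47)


enqueue(33) -> [33]
dequeue()->33, []
enqueue(49) -> [49]
enqueue(22) -> [49, 22]
enqueue(10) -> [49, 22, 10]
enqueue(47) -> [49, 22, 10, 47]

Final queue: [49, 22, 10, 47]


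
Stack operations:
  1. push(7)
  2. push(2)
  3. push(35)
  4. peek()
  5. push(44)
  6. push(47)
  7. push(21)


push(7) -> [7]
push(2) -> [7, 2]
push(35) -> [7, 2, 35]
peek()->35
push(44) -> [7, 2, 35, 44]
push(47) -> [7, 2, 35, 44, 47]
push(21) -> [7, 2, 35, 44, 47, 21]

Final stack: [7, 2, 35, 44, 47, 21]


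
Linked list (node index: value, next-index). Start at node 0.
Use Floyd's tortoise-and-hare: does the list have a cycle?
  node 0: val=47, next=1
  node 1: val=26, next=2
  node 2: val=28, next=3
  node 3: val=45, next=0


Floyd's tortoise (slow, +1) and hare (fast, +2):
  init: slow=0, fast=0
  step 1: slow=1, fast=2
  step 2: slow=2, fast=0
  step 3: slow=3, fast=2
  step 4: slow=0, fast=0
  slow == fast at node 0: cycle detected

Cycle: yes


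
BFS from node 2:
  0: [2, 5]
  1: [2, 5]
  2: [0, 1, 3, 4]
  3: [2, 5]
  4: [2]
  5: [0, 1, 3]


Visit 2, enqueue [0, 1, 3, 4]
Visit 0, enqueue [5]
Visit 1, enqueue []
Visit 3, enqueue []
Visit 4, enqueue []
Visit 5, enqueue []

BFS order: [2, 0, 1, 3, 4, 5]


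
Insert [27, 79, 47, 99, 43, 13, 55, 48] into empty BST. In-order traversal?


Insert 27: root
Insert 79: R from 27
Insert 47: R from 27 -> L from 79
Insert 99: R from 27 -> R from 79
Insert 43: R from 27 -> L from 79 -> L from 47
Insert 13: L from 27
Insert 55: R from 27 -> L from 79 -> R from 47
Insert 48: R from 27 -> L from 79 -> R from 47 -> L from 55

In-order: [13, 27, 43, 47, 48, 55, 79, 99]


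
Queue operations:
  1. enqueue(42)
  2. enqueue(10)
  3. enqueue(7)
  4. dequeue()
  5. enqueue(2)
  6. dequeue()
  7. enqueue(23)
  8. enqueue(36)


enqueue(42) -> [42]
enqueue(10) -> [42, 10]
enqueue(7) -> [42, 10, 7]
dequeue()->42, [10, 7]
enqueue(2) -> [10, 7, 2]
dequeue()->10, [7, 2]
enqueue(23) -> [7, 2, 23]
enqueue(36) -> [7, 2, 23, 36]

Final queue: [7, 2, 23, 36]


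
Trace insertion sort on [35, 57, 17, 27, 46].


Initial: [35, 57, 17, 27, 46]
Insert 57: [35, 57, 17, 27, 46]
Insert 17: [17, 35, 57, 27, 46]
Insert 27: [17, 27, 35, 57, 46]
Insert 46: [17, 27, 35, 46, 57]

Sorted: [17, 27, 35, 46, 57]


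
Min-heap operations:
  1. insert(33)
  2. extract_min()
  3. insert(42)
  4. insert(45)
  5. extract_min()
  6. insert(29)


insert(33) -> [33]
extract_min()->33, []
insert(42) -> [42]
insert(45) -> [42, 45]
extract_min()->42, [45]
insert(29) -> [29, 45]

Final heap: [29, 45]


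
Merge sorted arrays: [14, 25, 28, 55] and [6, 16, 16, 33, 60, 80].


Take 6 from B
Take 14 from A
Take 16 from B
Take 16 from B
Take 25 from A
Take 28 from A
Take 33 from B
Take 55 from A

Merged: [6, 14, 16, 16, 25, 28, 33, 55, 60, 80]


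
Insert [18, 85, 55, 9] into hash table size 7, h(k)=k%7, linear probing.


Insert 18: h=4 -> slot 4
Insert 85: h=1 -> slot 1
Insert 55: h=6 -> slot 6
Insert 9: h=2 -> slot 2

Table: [None, 85, 9, None, 18, None, 55]


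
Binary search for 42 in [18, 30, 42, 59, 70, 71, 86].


Step 1: lo=0, hi=6, mid=3, val=59
Step 2: lo=0, hi=2, mid=1, val=30
Step 3: lo=2, hi=2, mid=2, val=42

Found at index 2


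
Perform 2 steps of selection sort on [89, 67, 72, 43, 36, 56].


Initial: [89, 67, 72, 43, 36, 56]
Step 1: min=36 at 4
  Swap: [36, 67, 72, 43, 89, 56]
Step 2: min=43 at 3
  Swap: [36, 43, 72, 67, 89, 56]

After 2 steps: [36, 43, 72, 67, 89, 56]


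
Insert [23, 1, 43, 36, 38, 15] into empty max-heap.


Insert 23: [23]
Insert 1: [23, 1]
Insert 43: [43, 1, 23]
Insert 36: [43, 36, 23, 1]
Insert 38: [43, 38, 23, 1, 36]
Insert 15: [43, 38, 23, 1, 36, 15]

Final heap: [43, 38, 23, 1, 36, 15]


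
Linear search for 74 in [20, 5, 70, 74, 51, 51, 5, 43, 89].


i=0: 20!=74
i=1: 5!=74
i=2: 70!=74
i=3: 74==74 found!

Found at 3, 4 comps


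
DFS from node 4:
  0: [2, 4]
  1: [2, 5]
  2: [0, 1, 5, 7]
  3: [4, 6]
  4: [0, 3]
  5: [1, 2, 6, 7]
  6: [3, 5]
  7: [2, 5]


Visit 4, push [3, 0]
Visit 0, push [2]
Visit 2, push [7, 5, 1]
Visit 1, push [5]
Visit 5, push [7, 6]
Visit 6, push [3]
Visit 3, push []
Visit 7, push []

DFS order: [4, 0, 2, 1, 5, 6, 3, 7]


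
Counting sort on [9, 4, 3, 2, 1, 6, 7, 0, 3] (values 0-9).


Input: [9, 4, 3, 2, 1, 6, 7, 0, 3]
Counts: [1, 1, 1, 2, 1, 0, 1, 1, 0, 1]

Sorted: [0, 1, 2, 3, 3, 4, 6, 7, 9]


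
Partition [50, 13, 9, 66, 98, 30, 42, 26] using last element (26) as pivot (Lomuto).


Pivot: 26
  13 <= 26: swap -> [13, 50, 9, 66, 98, 30, 42, 26]
  9 <= 26: swap -> [13, 9, 50, 66, 98, 30, 42, 26]
Place pivot at 2: [13, 9, 26, 66, 98, 30, 42, 50]

Partitioned: [13, 9, 26, 66, 98, 30, 42, 50]


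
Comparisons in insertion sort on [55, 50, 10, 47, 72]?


Algorithm: insertion sort
Input: [55, 50, 10, 47, 72]
Sorted: [10, 47, 50, 55, 72]

7


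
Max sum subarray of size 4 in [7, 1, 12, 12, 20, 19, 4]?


[0:4]: 32
[1:5]: 45
[2:6]: 63
[3:7]: 55

Max: 63 at [2:6]


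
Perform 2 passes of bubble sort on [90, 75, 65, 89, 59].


Initial: [90, 75, 65, 89, 59]
Pass 1: [75, 65, 89, 59, 90] (4 swaps)
Pass 2: [65, 75, 59, 89, 90] (2 swaps)

After 2 passes: [65, 75, 59, 89, 90]


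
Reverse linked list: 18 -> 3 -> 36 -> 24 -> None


Step 1: curr=18, set curr.next=prev(None) | reversed so far: 18
Step 2: curr=3, set curr.next=prev(18) | reversed so far: 3 -> 18
Step 3: curr=36, set curr.next=prev(3) | reversed so far: 36 -> 3 -> 18
Step 4: curr=24, set curr.next=prev(36) | reversed so far: 24 -> 36 -> 3 -> 18

24 -> 36 -> 3 -> 18 -> None


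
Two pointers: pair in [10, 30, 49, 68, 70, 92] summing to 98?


lo=0(10)+hi=5(92)=102
lo=0(10)+hi=4(70)=80
lo=1(30)+hi=4(70)=100
lo=1(30)+hi=3(68)=98

Yes: 30+68=98


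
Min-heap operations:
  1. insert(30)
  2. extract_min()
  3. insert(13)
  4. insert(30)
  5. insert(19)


insert(30) -> [30]
extract_min()->30, []
insert(13) -> [13]
insert(30) -> [13, 30]
insert(19) -> [13, 30, 19]

Final heap: [13, 30, 19]


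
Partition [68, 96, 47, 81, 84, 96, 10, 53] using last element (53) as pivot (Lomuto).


Pivot: 53
  47 <= 53: swap -> [47, 96, 68, 81, 84, 96, 10, 53]
  10 <= 53: swap -> [47, 10, 68, 81, 84, 96, 96, 53]
Place pivot at 2: [47, 10, 53, 81, 84, 96, 96, 68]

Partitioned: [47, 10, 53, 81, 84, 96, 96, 68]


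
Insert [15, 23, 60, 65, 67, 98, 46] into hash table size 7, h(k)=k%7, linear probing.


Insert 15: h=1 -> slot 1
Insert 23: h=2 -> slot 2
Insert 60: h=4 -> slot 4
Insert 65: h=2, 1 probes -> slot 3
Insert 67: h=4, 1 probes -> slot 5
Insert 98: h=0 -> slot 0
Insert 46: h=4, 2 probes -> slot 6

Table: [98, 15, 23, 65, 60, 67, 46]


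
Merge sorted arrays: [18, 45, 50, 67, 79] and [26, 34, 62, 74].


Take 18 from A
Take 26 from B
Take 34 from B
Take 45 from A
Take 50 from A
Take 62 from B
Take 67 from A
Take 74 from B

Merged: [18, 26, 34, 45, 50, 62, 67, 74, 79]


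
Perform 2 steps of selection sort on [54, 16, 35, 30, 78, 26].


Initial: [54, 16, 35, 30, 78, 26]
Step 1: min=16 at 1
  Swap: [16, 54, 35, 30, 78, 26]
Step 2: min=26 at 5
  Swap: [16, 26, 35, 30, 78, 54]

After 2 steps: [16, 26, 35, 30, 78, 54]


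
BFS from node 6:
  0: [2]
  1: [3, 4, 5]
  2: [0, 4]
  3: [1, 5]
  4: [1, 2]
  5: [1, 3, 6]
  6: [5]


Visit 6, enqueue [5]
Visit 5, enqueue [1, 3]
Visit 1, enqueue [4]
Visit 3, enqueue []
Visit 4, enqueue [2]
Visit 2, enqueue [0]
Visit 0, enqueue []

BFS order: [6, 5, 1, 3, 4, 2, 0]


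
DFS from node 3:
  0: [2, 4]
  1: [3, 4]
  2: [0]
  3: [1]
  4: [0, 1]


Visit 3, push [1]
Visit 1, push [4]
Visit 4, push [0]
Visit 0, push [2]
Visit 2, push []

DFS order: [3, 1, 4, 0, 2]


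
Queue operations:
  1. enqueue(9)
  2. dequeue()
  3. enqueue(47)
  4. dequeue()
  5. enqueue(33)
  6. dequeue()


enqueue(9) -> [9]
dequeue()->9, []
enqueue(47) -> [47]
dequeue()->47, []
enqueue(33) -> [33]
dequeue()->33, []

Final queue: []


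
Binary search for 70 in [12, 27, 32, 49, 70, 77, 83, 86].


Step 1: lo=0, hi=7, mid=3, val=49
Step 2: lo=4, hi=7, mid=5, val=77
Step 3: lo=4, hi=4, mid=4, val=70

Found at index 4


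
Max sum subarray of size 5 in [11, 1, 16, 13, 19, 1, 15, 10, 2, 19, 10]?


[0:5]: 60
[1:6]: 50
[2:7]: 64
[3:8]: 58
[4:9]: 47
[5:10]: 47
[6:11]: 56

Max: 64 at [2:7]


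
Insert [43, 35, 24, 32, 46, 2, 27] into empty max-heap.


Insert 43: [43]
Insert 35: [43, 35]
Insert 24: [43, 35, 24]
Insert 32: [43, 35, 24, 32]
Insert 46: [46, 43, 24, 32, 35]
Insert 2: [46, 43, 24, 32, 35, 2]
Insert 27: [46, 43, 27, 32, 35, 2, 24]

Final heap: [46, 43, 27, 32, 35, 2, 24]


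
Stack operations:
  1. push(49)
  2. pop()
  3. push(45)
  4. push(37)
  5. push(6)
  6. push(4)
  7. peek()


push(49) -> [49]
pop()->49, []
push(45) -> [45]
push(37) -> [45, 37]
push(6) -> [45, 37, 6]
push(4) -> [45, 37, 6, 4]
peek()->4

Final stack: [45, 37, 6, 4]


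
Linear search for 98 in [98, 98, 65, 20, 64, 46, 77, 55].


i=0: 98==98 found!

Found at 0, 1 comps


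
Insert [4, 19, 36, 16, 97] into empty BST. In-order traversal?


Insert 4: root
Insert 19: R from 4
Insert 36: R from 4 -> R from 19
Insert 16: R from 4 -> L from 19
Insert 97: R from 4 -> R from 19 -> R from 36

In-order: [4, 16, 19, 36, 97]


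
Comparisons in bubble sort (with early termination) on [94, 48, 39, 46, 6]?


Algorithm: bubble sort (with early termination)
Input: [94, 48, 39, 46, 6]
Sorted: [6, 39, 46, 48, 94]

10


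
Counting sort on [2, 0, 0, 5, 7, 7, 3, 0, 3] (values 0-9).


Input: [2, 0, 0, 5, 7, 7, 3, 0, 3]
Counts: [3, 0, 1, 2, 0, 1, 0, 2, 0, 0]

Sorted: [0, 0, 0, 2, 3, 3, 5, 7, 7]


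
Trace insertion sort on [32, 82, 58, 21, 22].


Initial: [32, 82, 58, 21, 22]
Insert 82: [32, 82, 58, 21, 22]
Insert 58: [32, 58, 82, 21, 22]
Insert 21: [21, 32, 58, 82, 22]
Insert 22: [21, 22, 32, 58, 82]

Sorted: [21, 22, 32, 58, 82]


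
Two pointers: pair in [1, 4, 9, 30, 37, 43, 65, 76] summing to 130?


lo=0(1)+hi=7(76)=77
lo=1(4)+hi=7(76)=80
lo=2(9)+hi=7(76)=85
lo=3(30)+hi=7(76)=106
lo=4(37)+hi=7(76)=113
lo=5(43)+hi=7(76)=119
lo=6(65)+hi=7(76)=141

No pair found


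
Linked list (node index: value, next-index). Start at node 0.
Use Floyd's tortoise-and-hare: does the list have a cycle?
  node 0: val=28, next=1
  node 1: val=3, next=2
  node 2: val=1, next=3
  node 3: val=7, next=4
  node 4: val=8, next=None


Floyd's tortoise (slow, +1) and hare (fast, +2):
  init: slow=0, fast=0
  step 1: slow=1, fast=2
  step 2: slow=2, fast=4
  step 3: fast -> None, no cycle

Cycle: no


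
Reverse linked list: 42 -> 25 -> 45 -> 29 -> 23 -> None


Step 1: curr=42, set curr.next=prev(None) | reversed so far: 42
Step 2: curr=25, set curr.next=prev(42) | reversed so far: 25 -> 42
Step 3: curr=45, set curr.next=prev(25) | reversed so far: 45 -> 25 -> 42
Step 4: curr=29, set curr.next=prev(45) | reversed so far: 29 -> 45 -> 25 -> 42
Step 5: curr=23, set curr.next=prev(29) | reversed so far: 23 -> 29 -> 45 -> 25 -> 42

23 -> 29 -> 45 -> 25 -> 42 -> None


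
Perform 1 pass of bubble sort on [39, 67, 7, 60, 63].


Initial: [39, 67, 7, 60, 63]
Pass 1: [39, 7, 60, 63, 67] (3 swaps)

After 1 pass: [39, 7, 60, 63, 67]


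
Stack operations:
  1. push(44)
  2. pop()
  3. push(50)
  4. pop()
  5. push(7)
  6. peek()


push(44) -> [44]
pop()->44, []
push(50) -> [50]
pop()->50, []
push(7) -> [7]
peek()->7

Final stack: [7]


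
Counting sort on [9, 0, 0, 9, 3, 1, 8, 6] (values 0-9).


Input: [9, 0, 0, 9, 3, 1, 8, 6]
Counts: [2, 1, 0, 1, 0, 0, 1, 0, 1, 2]

Sorted: [0, 0, 1, 3, 6, 8, 9, 9]


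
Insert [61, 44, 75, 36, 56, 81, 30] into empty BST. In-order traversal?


Insert 61: root
Insert 44: L from 61
Insert 75: R from 61
Insert 36: L from 61 -> L from 44
Insert 56: L from 61 -> R from 44
Insert 81: R from 61 -> R from 75
Insert 30: L from 61 -> L from 44 -> L from 36

In-order: [30, 36, 44, 56, 61, 75, 81]


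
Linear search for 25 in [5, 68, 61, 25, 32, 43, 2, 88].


i=0: 5!=25
i=1: 68!=25
i=2: 61!=25
i=3: 25==25 found!

Found at 3, 4 comps


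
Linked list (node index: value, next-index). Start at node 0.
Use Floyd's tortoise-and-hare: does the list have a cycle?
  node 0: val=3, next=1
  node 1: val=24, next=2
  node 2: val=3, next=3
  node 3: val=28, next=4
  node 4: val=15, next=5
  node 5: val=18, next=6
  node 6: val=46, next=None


Floyd's tortoise (slow, +1) and hare (fast, +2):
  init: slow=0, fast=0
  step 1: slow=1, fast=2
  step 2: slow=2, fast=4
  step 3: slow=3, fast=6
  step 4: fast -> None, no cycle

Cycle: no


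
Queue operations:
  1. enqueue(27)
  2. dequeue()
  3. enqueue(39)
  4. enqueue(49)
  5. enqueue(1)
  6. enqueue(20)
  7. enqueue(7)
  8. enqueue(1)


enqueue(27) -> [27]
dequeue()->27, []
enqueue(39) -> [39]
enqueue(49) -> [39, 49]
enqueue(1) -> [39, 49, 1]
enqueue(20) -> [39, 49, 1, 20]
enqueue(7) -> [39, 49, 1, 20, 7]
enqueue(1) -> [39, 49, 1, 20, 7, 1]

Final queue: [39, 49, 1, 20, 7, 1]


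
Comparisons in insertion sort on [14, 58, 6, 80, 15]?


Algorithm: insertion sort
Input: [14, 58, 6, 80, 15]
Sorted: [6, 14, 15, 58, 80]

7


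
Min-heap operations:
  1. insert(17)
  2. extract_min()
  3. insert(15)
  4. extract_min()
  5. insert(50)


insert(17) -> [17]
extract_min()->17, []
insert(15) -> [15]
extract_min()->15, []
insert(50) -> [50]

Final heap: [50]


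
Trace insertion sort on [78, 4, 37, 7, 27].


Initial: [78, 4, 37, 7, 27]
Insert 4: [4, 78, 37, 7, 27]
Insert 37: [4, 37, 78, 7, 27]
Insert 7: [4, 7, 37, 78, 27]
Insert 27: [4, 7, 27, 37, 78]

Sorted: [4, 7, 27, 37, 78]


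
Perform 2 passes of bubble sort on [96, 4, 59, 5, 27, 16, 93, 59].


Initial: [96, 4, 59, 5, 27, 16, 93, 59]
Pass 1: [4, 59, 5, 27, 16, 93, 59, 96] (7 swaps)
Pass 2: [4, 5, 27, 16, 59, 59, 93, 96] (4 swaps)

After 2 passes: [4, 5, 27, 16, 59, 59, 93, 96]


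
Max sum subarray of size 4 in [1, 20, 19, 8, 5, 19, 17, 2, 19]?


[0:4]: 48
[1:5]: 52
[2:6]: 51
[3:7]: 49
[4:8]: 43
[5:9]: 57

Max: 57 at [5:9]


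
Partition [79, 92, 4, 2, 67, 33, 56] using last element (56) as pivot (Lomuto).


Pivot: 56
  4 <= 56: swap -> [4, 92, 79, 2, 67, 33, 56]
  2 <= 56: swap -> [4, 2, 79, 92, 67, 33, 56]
  33 <= 56: swap -> [4, 2, 33, 92, 67, 79, 56]
Place pivot at 3: [4, 2, 33, 56, 67, 79, 92]

Partitioned: [4, 2, 33, 56, 67, 79, 92]


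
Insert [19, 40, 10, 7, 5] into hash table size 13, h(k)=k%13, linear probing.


Insert 19: h=6 -> slot 6
Insert 40: h=1 -> slot 1
Insert 10: h=10 -> slot 10
Insert 7: h=7 -> slot 7
Insert 5: h=5 -> slot 5

Table: [None, 40, None, None, None, 5, 19, 7, None, None, 10, None, None]


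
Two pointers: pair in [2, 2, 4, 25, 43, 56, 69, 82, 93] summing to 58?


lo=0(2)+hi=8(93)=95
lo=0(2)+hi=7(82)=84
lo=0(2)+hi=6(69)=71
lo=0(2)+hi=5(56)=58

Yes: 2+56=58


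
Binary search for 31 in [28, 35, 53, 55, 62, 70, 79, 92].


Step 1: lo=0, hi=7, mid=3, val=55
Step 2: lo=0, hi=2, mid=1, val=35
Step 3: lo=0, hi=0, mid=0, val=28

Not found


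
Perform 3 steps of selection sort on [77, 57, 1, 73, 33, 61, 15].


Initial: [77, 57, 1, 73, 33, 61, 15]
Step 1: min=1 at 2
  Swap: [1, 57, 77, 73, 33, 61, 15]
Step 2: min=15 at 6
  Swap: [1, 15, 77, 73, 33, 61, 57]
Step 3: min=33 at 4
  Swap: [1, 15, 33, 73, 77, 61, 57]

After 3 steps: [1, 15, 33, 73, 77, 61, 57]


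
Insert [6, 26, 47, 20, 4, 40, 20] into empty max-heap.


Insert 6: [6]
Insert 26: [26, 6]
Insert 47: [47, 6, 26]
Insert 20: [47, 20, 26, 6]
Insert 4: [47, 20, 26, 6, 4]
Insert 40: [47, 20, 40, 6, 4, 26]
Insert 20: [47, 20, 40, 6, 4, 26, 20]

Final heap: [47, 20, 40, 6, 4, 26, 20]


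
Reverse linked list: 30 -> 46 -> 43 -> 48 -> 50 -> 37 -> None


Step 1: curr=30, set curr.next=prev(None) | reversed so far: 30
Step 2: curr=46, set curr.next=prev(30) | reversed so far: 46 -> 30
Step 3: curr=43, set curr.next=prev(46) | reversed so far: 43 -> 46 -> 30
Step 4: curr=48, set curr.next=prev(43) | reversed so far: 48 -> 43 -> 46 -> 30
Step 5: curr=50, set curr.next=prev(48) | reversed so far: 50 -> 48 -> 43 -> 46 -> 30
Step 6: curr=37, set curr.next=prev(50) | reversed so far: 37 -> 50 -> 48 -> 43 -> 46 -> 30

37 -> 50 -> 48 -> 43 -> 46 -> 30 -> None


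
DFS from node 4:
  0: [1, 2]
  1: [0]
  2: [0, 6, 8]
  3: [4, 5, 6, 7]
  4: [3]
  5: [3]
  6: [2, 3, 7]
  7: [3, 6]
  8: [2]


Visit 4, push [3]
Visit 3, push [7, 6, 5]
Visit 5, push []
Visit 6, push [7, 2]
Visit 2, push [8, 0]
Visit 0, push [1]
Visit 1, push []
Visit 8, push []
Visit 7, push []

DFS order: [4, 3, 5, 6, 2, 0, 1, 8, 7]


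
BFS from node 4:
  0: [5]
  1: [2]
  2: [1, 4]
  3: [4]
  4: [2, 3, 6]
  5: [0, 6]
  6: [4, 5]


Visit 4, enqueue [2, 3, 6]
Visit 2, enqueue [1]
Visit 3, enqueue []
Visit 6, enqueue [5]
Visit 1, enqueue []
Visit 5, enqueue [0]
Visit 0, enqueue []

BFS order: [4, 2, 3, 6, 1, 5, 0]


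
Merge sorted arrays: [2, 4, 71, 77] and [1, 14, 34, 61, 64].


Take 1 from B
Take 2 from A
Take 4 from A
Take 14 from B
Take 34 from B
Take 61 from B
Take 64 from B

Merged: [1, 2, 4, 14, 34, 61, 64, 71, 77]


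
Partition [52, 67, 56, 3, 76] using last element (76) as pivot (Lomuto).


Pivot: 76
  52 <= 76: advance i (no swap)
  67 <= 76: advance i (no swap)
  56 <= 76: advance i (no swap)
  3 <= 76: advance i (no swap)
Place pivot at 4: [52, 67, 56, 3, 76]

Partitioned: [52, 67, 56, 3, 76]


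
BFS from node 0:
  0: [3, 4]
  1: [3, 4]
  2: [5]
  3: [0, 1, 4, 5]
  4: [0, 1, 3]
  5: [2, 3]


Visit 0, enqueue [3, 4]
Visit 3, enqueue [1, 5]
Visit 4, enqueue []
Visit 1, enqueue []
Visit 5, enqueue [2]
Visit 2, enqueue []

BFS order: [0, 3, 4, 1, 5, 2]


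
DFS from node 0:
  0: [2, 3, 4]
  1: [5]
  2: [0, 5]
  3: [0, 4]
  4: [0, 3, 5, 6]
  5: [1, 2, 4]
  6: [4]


Visit 0, push [4, 3, 2]
Visit 2, push [5]
Visit 5, push [4, 1]
Visit 1, push []
Visit 4, push [6, 3]
Visit 3, push []
Visit 6, push []

DFS order: [0, 2, 5, 1, 4, 3, 6]


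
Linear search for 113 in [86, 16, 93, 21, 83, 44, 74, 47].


i=0: 86!=113
i=1: 16!=113
i=2: 93!=113
i=3: 21!=113
i=4: 83!=113
i=5: 44!=113
i=6: 74!=113
i=7: 47!=113

Not found, 8 comps


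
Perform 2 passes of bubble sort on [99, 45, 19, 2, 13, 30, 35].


Initial: [99, 45, 19, 2, 13, 30, 35]
Pass 1: [45, 19, 2, 13, 30, 35, 99] (6 swaps)
Pass 2: [19, 2, 13, 30, 35, 45, 99] (5 swaps)

After 2 passes: [19, 2, 13, 30, 35, 45, 99]


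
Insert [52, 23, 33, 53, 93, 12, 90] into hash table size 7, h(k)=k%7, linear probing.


Insert 52: h=3 -> slot 3
Insert 23: h=2 -> slot 2
Insert 33: h=5 -> slot 5
Insert 53: h=4 -> slot 4
Insert 93: h=2, 4 probes -> slot 6
Insert 12: h=5, 2 probes -> slot 0
Insert 90: h=6, 2 probes -> slot 1

Table: [12, 90, 23, 52, 53, 33, 93]


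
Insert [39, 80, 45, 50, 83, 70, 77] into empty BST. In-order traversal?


Insert 39: root
Insert 80: R from 39
Insert 45: R from 39 -> L from 80
Insert 50: R from 39 -> L from 80 -> R from 45
Insert 83: R from 39 -> R from 80
Insert 70: R from 39 -> L from 80 -> R from 45 -> R from 50
Insert 77: R from 39 -> L from 80 -> R from 45 -> R from 50 -> R from 70

In-order: [39, 45, 50, 70, 77, 80, 83]


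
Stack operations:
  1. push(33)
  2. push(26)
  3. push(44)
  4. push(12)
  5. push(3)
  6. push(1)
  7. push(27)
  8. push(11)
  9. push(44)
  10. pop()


push(33) -> [33]
push(26) -> [33, 26]
push(44) -> [33, 26, 44]
push(12) -> [33, 26, 44, 12]
push(3) -> [33, 26, 44, 12, 3]
push(1) -> [33, 26, 44, 12, 3, 1]
push(27) -> [33, 26, 44, 12, 3, 1, 27]
push(11) -> [33, 26, 44, 12, 3, 1, 27, 11]
push(44) -> [33, 26, 44, 12, 3, 1, 27, 11, 44]
pop()->44, [33, 26, 44, 12, 3, 1, 27, 11]

Final stack: [33, 26, 44, 12, 3, 1, 27, 11]


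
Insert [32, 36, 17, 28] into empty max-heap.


Insert 32: [32]
Insert 36: [36, 32]
Insert 17: [36, 32, 17]
Insert 28: [36, 32, 17, 28]

Final heap: [36, 32, 17, 28]


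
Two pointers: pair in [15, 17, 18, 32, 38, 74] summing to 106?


lo=0(15)+hi=5(74)=89
lo=1(17)+hi=5(74)=91
lo=2(18)+hi=5(74)=92
lo=3(32)+hi=5(74)=106

Yes: 32+74=106


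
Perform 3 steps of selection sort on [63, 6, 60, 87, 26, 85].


Initial: [63, 6, 60, 87, 26, 85]
Step 1: min=6 at 1
  Swap: [6, 63, 60, 87, 26, 85]
Step 2: min=26 at 4
  Swap: [6, 26, 60, 87, 63, 85]
Step 3: min=60 at 2
  Swap: [6, 26, 60, 87, 63, 85]

After 3 steps: [6, 26, 60, 87, 63, 85]


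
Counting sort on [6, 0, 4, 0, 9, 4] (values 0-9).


Input: [6, 0, 4, 0, 9, 4]
Counts: [2, 0, 0, 0, 2, 0, 1, 0, 0, 1]

Sorted: [0, 0, 4, 4, 6, 9]


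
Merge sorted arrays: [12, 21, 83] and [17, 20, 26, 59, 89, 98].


Take 12 from A
Take 17 from B
Take 20 from B
Take 21 from A
Take 26 from B
Take 59 from B
Take 83 from A

Merged: [12, 17, 20, 21, 26, 59, 83, 89, 98]


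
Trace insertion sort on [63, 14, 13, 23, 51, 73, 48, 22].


Initial: [63, 14, 13, 23, 51, 73, 48, 22]
Insert 14: [14, 63, 13, 23, 51, 73, 48, 22]
Insert 13: [13, 14, 63, 23, 51, 73, 48, 22]
Insert 23: [13, 14, 23, 63, 51, 73, 48, 22]
Insert 51: [13, 14, 23, 51, 63, 73, 48, 22]
Insert 73: [13, 14, 23, 51, 63, 73, 48, 22]
Insert 48: [13, 14, 23, 48, 51, 63, 73, 22]
Insert 22: [13, 14, 22, 23, 48, 51, 63, 73]

Sorted: [13, 14, 22, 23, 48, 51, 63, 73]


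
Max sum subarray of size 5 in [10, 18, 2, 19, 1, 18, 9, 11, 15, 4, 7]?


[0:5]: 50
[1:6]: 58
[2:7]: 49
[3:8]: 58
[4:9]: 54
[5:10]: 57
[6:11]: 46

Max: 58 at [1:6]


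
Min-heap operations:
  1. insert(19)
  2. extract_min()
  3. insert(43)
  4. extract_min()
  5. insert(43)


insert(19) -> [19]
extract_min()->19, []
insert(43) -> [43]
extract_min()->43, []
insert(43) -> [43]

Final heap: [43]


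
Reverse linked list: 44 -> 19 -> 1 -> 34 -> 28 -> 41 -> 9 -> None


Step 1: curr=44, set curr.next=prev(None) | reversed so far: 44
Step 2: curr=19, set curr.next=prev(44) | reversed so far: 19 -> 44
Step 3: curr=1, set curr.next=prev(19) | reversed so far: 1 -> 19 -> 44
Step 4: curr=34, set curr.next=prev(1) | reversed so far: 34 -> 1 -> 19 -> 44
Step 5: curr=28, set curr.next=prev(34) | reversed so far: 28 -> 34 -> 1 -> 19 -> 44
Step 6: curr=41, set curr.next=prev(28) | reversed so far: 41 -> 28 -> 34 -> 1 -> 19 -> 44
Step 7: curr=9, set curr.next=prev(41) | reversed so far: 9 -> 41 -> 28 -> 34 -> 1 -> 19 -> 44

9 -> 41 -> 28 -> 34 -> 1 -> 19 -> 44 -> None


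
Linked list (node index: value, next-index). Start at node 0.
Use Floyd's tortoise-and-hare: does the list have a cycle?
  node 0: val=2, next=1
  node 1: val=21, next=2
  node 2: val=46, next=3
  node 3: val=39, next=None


Floyd's tortoise (slow, +1) and hare (fast, +2):
  init: slow=0, fast=0
  step 1: slow=1, fast=2
  step 2: fast 2->3->None, no cycle

Cycle: no


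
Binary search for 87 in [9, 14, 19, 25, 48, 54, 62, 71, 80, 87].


Step 1: lo=0, hi=9, mid=4, val=48
Step 2: lo=5, hi=9, mid=7, val=71
Step 3: lo=8, hi=9, mid=8, val=80
Step 4: lo=9, hi=9, mid=9, val=87

Found at index 9


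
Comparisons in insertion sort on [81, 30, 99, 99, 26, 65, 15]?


Algorithm: insertion sort
Input: [81, 30, 99, 99, 26, 65, 15]
Sorted: [15, 26, 30, 65, 81, 99, 99]

17


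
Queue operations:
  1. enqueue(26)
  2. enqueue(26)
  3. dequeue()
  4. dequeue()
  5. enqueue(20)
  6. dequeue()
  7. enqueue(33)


enqueue(26) -> [26]
enqueue(26) -> [26, 26]
dequeue()->26, [26]
dequeue()->26, []
enqueue(20) -> [20]
dequeue()->20, []
enqueue(33) -> [33]

Final queue: [33]


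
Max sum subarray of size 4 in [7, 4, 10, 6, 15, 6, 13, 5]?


[0:4]: 27
[1:5]: 35
[2:6]: 37
[3:7]: 40
[4:8]: 39

Max: 40 at [3:7]


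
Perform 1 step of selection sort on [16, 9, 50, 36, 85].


Initial: [16, 9, 50, 36, 85]
Step 1: min=9 at 1
  Swap: [9, 16, 50, 36, 85]

After 1 step: [9, 16, 50, 36, 85]


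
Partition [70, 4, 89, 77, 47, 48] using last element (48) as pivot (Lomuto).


Pivot: 48
  4 <= 48: swap -> [4, 70, 89, 77, 47, 48]
  47 <= 48: swap -> [4, 47, 89, 77, 70, 48]
Place pivot at 2: [4, 47, 48, 77, 70, 89]

Partitioned: [4, 47, 48, 77, 70, 89]


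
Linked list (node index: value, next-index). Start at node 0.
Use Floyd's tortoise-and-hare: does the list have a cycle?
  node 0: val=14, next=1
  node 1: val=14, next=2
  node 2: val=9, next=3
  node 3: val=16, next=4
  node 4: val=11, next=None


Floyd's tortoise (slow, +1) and hare (fast, +2):
  init: slow=0, fast=0
  step 1: slow=1, fast=2
  step 2: slow=2, fast=4
  step 3: fast -> None, no cycle

Cycle: no


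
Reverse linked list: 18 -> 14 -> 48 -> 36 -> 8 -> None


Step 1: curr=18, set curr.next=prev(None) | reversed so far: 18
Step 2: curr=14, set curr.next=prev(18) | reversed so far: 14 -> 18
Step 3: curr=48, set curr.next=prev(14) | reversed so far: 48 -> 14 -> 18
Step 4: curr=36, set curr.next=prev(48) | reversed so far: 36 -> 48 -> 14 -> 18
Step 5: curr=8, set curr.next=prev(36) | reversed so far: 8 -> 36 -> 48 -> 14 -> 18

8 -> 36 -> 48 -> 14 -> 18 -> None


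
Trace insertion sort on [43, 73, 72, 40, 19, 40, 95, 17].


Initial: [43, 73, 72, 40, 19, 40, 95, 17]
Insert 73: [43, 73, 72, 40, 19, 40, 95, 17]
Insert 72: [43, 72, 73, 40, 19, 40, 95, 17]
Insert 40: [40, 43, 72, 73, 19, 40, 95, 17]
Insert 19: [19, 40, 43, 72, 73, 40, 95, 17]
Insert 40: [19, 40, 40, 43, 72, 73, 95, 17]
Insert 95: [19, 40, 40, 43, 72, 73, 95, 17]
Insert 17: [17, 19, 40, 40, 43, 72, 73, 95]

Sorted: [17, 19, 40, 40, 43, 72, 73, 95]


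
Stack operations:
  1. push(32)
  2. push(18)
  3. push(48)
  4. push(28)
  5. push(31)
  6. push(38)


push(32) -> [32]
push(18) -> [32, 18]
push(48) -> [32, 18, 48]
push(28) -> [32, 18, 48, 28]
push(31) -> [32, 18, 48, 28, 31]
push(38) -> [32, 18, 48, 28, 31, 38]

Final stack: [32, 18, 48, 28, 31, 38]


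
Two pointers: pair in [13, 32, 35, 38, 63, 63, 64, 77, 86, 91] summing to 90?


lo=0(13)+hi=9(91)=104
lo=0(13)+hi=8(86)=99
lo=0(13)+hi=7(77)=90

Yes: 13+77=90


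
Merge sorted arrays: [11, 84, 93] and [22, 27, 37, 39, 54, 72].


Take 11 from A
Take 22 from B
Take 27 from B
Take 37 from B
Take 39 from B
Take 54 from B
Take 72 from B

Merged: [11, 22, 27, 37, 39, 54, 72, 84, 93]


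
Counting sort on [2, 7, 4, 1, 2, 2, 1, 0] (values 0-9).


Input: [2, 7, 4, 1, 2, 2, 1, 0]
Counts: [1, 2, 3, 0, 1, 0, 0, 1, 0, 0]

Sorted: [0, 1, 1, 2, 2, 2, 4, 7]


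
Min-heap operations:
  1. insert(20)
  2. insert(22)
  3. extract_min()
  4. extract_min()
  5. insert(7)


insert(20) -> [20]
insert(22) -> [20, 22]
extract_min()->20, [22]
extract_min()->22, []
insert(7) -> [7]

Final heap: [7]


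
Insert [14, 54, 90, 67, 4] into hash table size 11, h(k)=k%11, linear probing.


Insert 14: h=3 -> slot 3
Insert 54: h=10 -> slot 10
Insert 90: h=2 -> slot 2
Insert 67: h=1 -> slot 1
Insert 4: h=4 -> slot 4

Table: [None, 67, 90, 14, 4, None, None, None, None, None, 54]


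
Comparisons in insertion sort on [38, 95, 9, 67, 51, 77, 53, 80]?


Algorithm: insertion sort
Input: [38, 95, 9, 67, 51, 77, 53, 80]
Sorted: [9, 38, 51, 53, 67, 77, 80, 95]

16


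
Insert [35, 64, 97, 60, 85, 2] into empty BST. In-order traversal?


Insert 35: root
Insert 64: R from 35
Insert 97: R from 35 -> R from 64
Insert 60: R from 35 -> L from 64
Insert 85: R from 35 -> R from 64 -> L from 97
Insert 2: L from 35

In-order: [2, 35, 60, 64, 85, 97]


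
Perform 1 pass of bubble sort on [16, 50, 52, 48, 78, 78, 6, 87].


Initial: [16, 50, 52, 48, 78, 78, 6, 87]
Pass 1: [16, 50, 48, 52, 78, 6, 78, 87] (2 swaps)

After 1 pass: [16, 50, 48, 52, 78, 6, 78, 87]


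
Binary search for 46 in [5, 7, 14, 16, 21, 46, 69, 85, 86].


Step 1: lo=0, hi=8, mid=4, val=21
Step 2: lo=5, hi=8, mid=6, val=69
Step 3: lo=5, hi=5, mid=5, val=46

Found at index 5


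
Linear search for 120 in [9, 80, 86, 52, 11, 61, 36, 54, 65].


i=0: 9!=120
i=1: 80!=120
i=2: 86!=120
i=3: 52!=120
i=4: 11!=120
i=5: 61!=120
i=6: 36!=120
i=7: 54!=120
i=8: 65!=120

Not found, 9 comps


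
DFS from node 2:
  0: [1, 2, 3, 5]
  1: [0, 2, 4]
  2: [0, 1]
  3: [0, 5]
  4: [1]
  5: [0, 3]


Visit 2, push [1, 0]
Visit 0, push [5, 3, 1]
Visit 1, push [4]
Visit 4, push []
Visit 3, push [5]
Visit 5, push []

DFS order: [2, 0, 1, 4, 3, 5]


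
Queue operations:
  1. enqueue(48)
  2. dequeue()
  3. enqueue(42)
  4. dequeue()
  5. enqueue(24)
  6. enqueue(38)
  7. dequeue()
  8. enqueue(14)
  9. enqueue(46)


enqueue(48) -> [48]
dequeue()->48, []
enqueue(42) -> [42]
dequeue()->42, []
enqueue(24) -> [24]
enqueue(38) -> [24, 38]
dequeue()->24, [38]
enqueue(14) -> [38, 14]
enqueue(46) -> [38, 14, 46]

Final queue: [38, 14, 46]


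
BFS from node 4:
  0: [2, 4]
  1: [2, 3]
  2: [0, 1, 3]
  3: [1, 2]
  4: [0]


Visit 4, enqueue [0]
Visit 0, enqueue [2]
Visit 2, enqueue [1, 3]
Visit 1, enqueue []
Visit 3, enqueue []

BFS order: [4, 0, 2, 1, 3]


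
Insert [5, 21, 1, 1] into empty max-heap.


Insert 5: [5]
Insert 21: [21, 5]
Insert 1: [21, 5, 1]
Insert 1: [21, 5, 1, 1]

Final heap: [21, 5, 1, 1]


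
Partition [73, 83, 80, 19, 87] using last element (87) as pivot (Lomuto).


Pivot: 87
  73 <= 87: advance i (no swap)
  83 <= 87: advance i (no swap)
  80 <= 87: advance i (no swap)
  19 <= 87: advance i (no swap)
Place pivot at 4: [73, 83, 80, 19, 87]

Partitioned: [73, 83, 80, 19, 87]


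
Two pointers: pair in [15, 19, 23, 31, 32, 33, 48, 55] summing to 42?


lo=0(15)+hi=7(55)=70
lo=0(15)+hi=6(48)=63
lo=0(15)+hi=5(33)=48
lo=0(15)+hi=4(32)=47
lo=0(15)+hi=3(31)=46
lo=0(15)+hi=2(23)=38
lo=1(19)+hi=2(23)=42

Yes: 19+23=42


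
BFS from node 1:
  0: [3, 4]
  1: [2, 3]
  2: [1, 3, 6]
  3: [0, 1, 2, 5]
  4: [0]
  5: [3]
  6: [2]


Visit 1, enqueue [2, 3]
Visit 2, enqueue [6]
Visit 3, enqueue [0, 5]
Visit 6, enqueue []
Visit 0, enqueue [4]
Visit 5, enqueue []
Visit 4, enqueue []

BFS order: [1, 2, 3, 6, 0, 5, 4]


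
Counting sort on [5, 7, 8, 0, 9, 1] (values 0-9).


Input: [5, 7, 8, 0, 9, 1]
Counts: [1, 1, 0, 0, 0, 1, 0, 1, 1, 1]

Sorted: [0, 1, 5, 7, 8, 9]


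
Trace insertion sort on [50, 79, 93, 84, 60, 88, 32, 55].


Initial: [50, 79, 93, 84, 60, 88, 32, 55]
Insert 79: [50, 79, 93, 84, 60, 88, 32, 55]
Insert 93: [50, 79, 93, 84, 60, 88, 32, 55]
Insert 84: [50, 79, 84, 93, 60, 88, 32, 55]
Insert 60: [50, 60, 79, 84, 93, 88, 32, 55]
Insert 88: [50, 60, 79, 84, 88, 93, 32, 55]
Insert 32: [32, 50, 60, 79, 84, 88, 93, 55]
Insert 55: [32, 50, 55, 60, 79, 84, 88, 93]

Sorted: [32, 50, 55, 60, 79, 84, 88, 93]


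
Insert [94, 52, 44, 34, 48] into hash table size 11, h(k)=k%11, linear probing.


Insert 94: h=6 -> slot 6
Insert 52: h=8 -> slot 8
Insert 44: h=0 -> slot 0
Insert 34: h=1 -> slot 1
Insert 48: h=4 -> slot 4

Table: [44, 34, None, None, 48, None, 94, None, 52, None, None]


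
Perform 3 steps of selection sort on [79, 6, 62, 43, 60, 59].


Initial: [79, 6, 62, 43, 60, 59]
Step 1: min=6 at 1
  Swap: [6, 79, 62, 43, 60, 59]
Step 2: min=43 at 3
  Swap: [6, 43, 62, 79, 60, 59]
Step 3: min=59 at 5
  Swap: [6, 43, 59, 79, 60, 62]

After 3 steps: [6, 43, 59, 79, 60, 62]


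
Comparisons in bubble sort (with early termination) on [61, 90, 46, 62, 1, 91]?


Algorithm: bubble sort (with early termination)
Input: [61, 90, 46, 62, 1, 91]
Sorted: [1, 46, 61, 62, 90, 91]

15


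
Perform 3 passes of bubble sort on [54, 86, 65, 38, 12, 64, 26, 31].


Initial: [54, 86, 65, 38, 12, 64, 26, 31]
Pass 1: [54, 65, 38, 12, 64, 26, 31, 86] (6 swaps)
Pass 2: [54, 38, 12, 64, 26, 31, 65, 86] (5 swaps)
Pass 3: [38, 12, 54, 26, 31, 64, 65, 86] (4 swaps)

After 3 passes: [38, 12, 54, 26, 31, 64, 65, 86]


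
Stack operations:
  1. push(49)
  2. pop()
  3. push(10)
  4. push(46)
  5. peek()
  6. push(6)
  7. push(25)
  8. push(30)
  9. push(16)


push(49) -> [49]
pop()->49, []
push(10) -> [10]
push(46) -> [10, 46]
peek()->46
push(6) -> [10, 46, 6]
push(25) -> [10, 46, 6, 25]
push(30) -> [10, 46, 6, 25, 30]
push(16) -> [10, 46, 6, 25, 30, 16]

Final stack: [10, 46, 6, 25, 30, 16]


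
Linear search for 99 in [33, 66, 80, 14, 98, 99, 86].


i=0: 33!=99
i=1: 66!=99
i=2: 80!=99
i=3: 14!=99
i=4: 98!=99
i=5: 99==99 found!

Found at 5, 6 comps


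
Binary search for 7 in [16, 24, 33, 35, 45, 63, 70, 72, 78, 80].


Step 1: lo=0, hi=9, mid=4, val=45
Step 2: lo=0, hi=3, mid=1, val=24
Step 3: lo=0, hi=0, mid=0, val=16

Not found


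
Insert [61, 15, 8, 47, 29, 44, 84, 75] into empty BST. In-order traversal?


Insert 61: root
Insert 15: L from 61
Insert 8: L from 61 -> L from 15
Insert 47: L from 61 -> R from 15
Insert 29: L from 61 -> R from 15 -> L from 47
Insert 44: L from 61 -> R from 15 -> L from 47 -> R from 29
Insert 84: R from 61
Insert 75: R from 61 -> L from 84

In-order: [8, 15, 29, 44, 47, 61, 75, 84]


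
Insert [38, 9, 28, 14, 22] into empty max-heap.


Insert 38: [38]
Insert 9: [38, 9]
Insert 28: [38, 9, 28]
Insert 14: [38, 14, 28, 9]
Insert 22: [38, 22, 28, 9, 14]

Final heap: [38, 22, 28, 9, 14]


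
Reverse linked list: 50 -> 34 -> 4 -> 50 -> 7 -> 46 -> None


Step 1: curr=50, set curr.next=prev(None) | reversed so far: 50
Step 2: curr=34, set curr.next=prev(50) | reversed so far: 34 -> 50
Step 3: curr=4, set curr.next=prev(34) | reversed so far: 4 -> 34 -> 50
Step 4: curr=50, set curr.next=prev(4) | reversed so far: 50 -> 4 -> 34 -> 50
Step 5: curr=7, set curr.next=prev(50) | reversed so far: 7 -> 50 -> 4 -> 34 -> 50
Step 6: curr=46, set curr.next=prev(7) | reversed so far: 46 -> 7 -> 50 -> 4 -> 34 -> 50

46 -> 7 -> 50 -> 4 -> 34 -> 50 -> None


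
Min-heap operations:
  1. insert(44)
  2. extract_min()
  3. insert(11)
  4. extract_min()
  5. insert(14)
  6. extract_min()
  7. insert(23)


insert(44) -> [44]
extract_min()->44, []
insert(11) -> [11]
extract_min()->11, []
insert(14) -> [14]
extract_min()->14, []
insert(23) -> [23]

Final heap: [23]


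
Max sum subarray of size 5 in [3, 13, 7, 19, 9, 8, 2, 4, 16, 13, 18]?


[0:5]: 51
[1:6]: 56
[2:7]: 45
[3:8]: 42
[4:9]: 39
[5:10]: 43
[6:11]: 53

Max: 56 at [1:6]


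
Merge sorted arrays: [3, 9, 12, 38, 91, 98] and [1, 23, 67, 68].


Take 1 from B
Take 3 from A
Take 9 from A
Take 12 from A
Take 23 from B
Take 38 from A
Take 67 from B
Take 68 from B

Merged: [1, 3, 9, 12, 23, 38, 67, 68, 91, 98]
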